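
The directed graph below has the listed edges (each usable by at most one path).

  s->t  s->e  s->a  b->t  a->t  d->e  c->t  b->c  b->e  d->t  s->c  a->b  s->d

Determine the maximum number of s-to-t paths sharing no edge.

4

Assign every edge capacity 1; by Menger, the answer equals the max flow.
Path s→t (+1); total 1.
Path s→a→t (+1); total 2.
Path s→c→t (+1); total 3.
Path s→d→t (+1); total 4.
No residual s→t path; max flow = 4.
Certifying cut of size 4: {s→a, s→c, s→d, s→t}.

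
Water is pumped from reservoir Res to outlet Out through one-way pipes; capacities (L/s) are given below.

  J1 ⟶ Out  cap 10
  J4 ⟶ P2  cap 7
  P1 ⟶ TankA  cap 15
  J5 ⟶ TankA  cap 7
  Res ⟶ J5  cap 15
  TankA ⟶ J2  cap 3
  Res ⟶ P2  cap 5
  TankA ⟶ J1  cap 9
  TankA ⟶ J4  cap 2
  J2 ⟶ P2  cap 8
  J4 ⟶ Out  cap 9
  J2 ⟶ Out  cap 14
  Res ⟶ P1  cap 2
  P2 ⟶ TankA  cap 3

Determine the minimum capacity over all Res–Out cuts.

Augment Res→J5→TankA→J4→Out: bottleneck 2, flow now 2.
Augment Res→J5→TankA→J2→Out: bottleneck 3, flow now 5.
Augment Res→J5→TankA→J1→Out: bottleneck 2, flow now 7.
Augment Res→P1→TankA→J1→Out: bottleneck 2, flow now 9.
Augment Res→P2→TankA→J1→Out: bottleneck 3, flow now 12.
No augmenting path remains; maximum flow = 12.
By max-flow min-cut, the minimum cut capacity equals the max flow.
In the residual graph, reachable from Res: {Res, J5, P2}.
Min-cut edges: Res→P1 (2), J5→TankA (7), P2→TankA (3); capacity 2 + 7 + 3 = 12.

12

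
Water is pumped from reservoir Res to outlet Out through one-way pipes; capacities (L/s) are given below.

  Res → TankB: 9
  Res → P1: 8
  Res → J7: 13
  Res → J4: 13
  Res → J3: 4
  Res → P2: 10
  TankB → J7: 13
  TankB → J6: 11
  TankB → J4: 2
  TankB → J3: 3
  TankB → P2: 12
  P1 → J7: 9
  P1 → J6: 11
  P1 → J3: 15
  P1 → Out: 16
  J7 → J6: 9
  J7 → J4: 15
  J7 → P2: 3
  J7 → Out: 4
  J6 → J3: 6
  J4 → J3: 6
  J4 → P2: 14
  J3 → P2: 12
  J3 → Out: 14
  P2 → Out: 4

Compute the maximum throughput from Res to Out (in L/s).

Augment Res→P1→Out: bottleneck 8, flow now 8.
Augment Res→J7→Out: bottleneck 4, flow now 12.
Augment Res→J3→Out: bottleneck 4, flow now 16.
Augment Res→P2→Out: bottleneck 4, flow now 20.
Augment Res→TankB→J3→Out: bottleneck 3, flow now 23.
Augment Res→J4→J3→Out: bottleneck 6, flow now 29.
Augment Res→TankB→J6→J3→Out: bottleneck 1, flow now 30.
No augmenting path remains; maximum flow = 30.
In the residual graph, reachable from Res: {Res, TankB, J7, J6, J4, J3, P2}.
Min-cut edges: Res→P1 (8), J7→Out (4), J3→Out (14), P2→Out (4); capacity 8 + 4 + 14 + 4 = 30.
This cut is saturated, so no flow can exceed 30.

30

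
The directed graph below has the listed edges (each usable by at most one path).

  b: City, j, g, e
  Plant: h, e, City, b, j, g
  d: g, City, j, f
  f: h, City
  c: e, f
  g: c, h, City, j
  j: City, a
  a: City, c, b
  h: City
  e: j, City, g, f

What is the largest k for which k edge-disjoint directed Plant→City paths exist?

6

Assign every edge capacity 1; by Menger, the answer equals the max flow.
Path Plant→City (+1); total 1.
Path Plant→b→City (+1); total 2.
Path Plant→e→City (+1); total 3.
Path Plant→g→City (+1); total 4.
Path Plant→h→City (+1); total 5.
Path Plant→j→City (+1); total 6.
No residual Plant→City path; max flow = 6.
Certifying cut of size 6: {Plant→City, Plant→b, Plant→e, Plant→g, Plant→h, Plant→j}.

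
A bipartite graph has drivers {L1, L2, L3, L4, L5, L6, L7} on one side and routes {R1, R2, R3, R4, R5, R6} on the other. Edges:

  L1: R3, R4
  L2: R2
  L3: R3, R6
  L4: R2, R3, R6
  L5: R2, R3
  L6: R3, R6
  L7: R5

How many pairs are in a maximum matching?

Unit-capacity flow: source→left, listed edges, right→sink; max matching = max flow.
Augmenting path L1→R3 (+1); matched 1.
Augmenting path L2→R2 (+1); matched 2.
Augmenting path L3→R6 (+1); matched 3.
Augmenting path L7→R5 (+1); matched 4.
Augmenting path L4→R3→L1→R4 (+1); matched 5.
No augmenting path remains; maximum matching = 5.
König certificate: {L1, L7, R2, R3, R6} is a vertex cover of size 5 (every listed pair touches it), so no matching can be larger.

5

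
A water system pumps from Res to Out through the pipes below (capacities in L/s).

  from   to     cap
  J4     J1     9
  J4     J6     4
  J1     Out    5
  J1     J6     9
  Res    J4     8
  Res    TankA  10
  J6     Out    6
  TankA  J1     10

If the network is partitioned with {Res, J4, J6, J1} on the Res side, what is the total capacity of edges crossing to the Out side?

Edges leaving {Res, J4, J6, J1}: Res→TankA (10), J6→Out (6), J1→Out (5).
Cut capacity = 10 + 6 + 5 = 21.

21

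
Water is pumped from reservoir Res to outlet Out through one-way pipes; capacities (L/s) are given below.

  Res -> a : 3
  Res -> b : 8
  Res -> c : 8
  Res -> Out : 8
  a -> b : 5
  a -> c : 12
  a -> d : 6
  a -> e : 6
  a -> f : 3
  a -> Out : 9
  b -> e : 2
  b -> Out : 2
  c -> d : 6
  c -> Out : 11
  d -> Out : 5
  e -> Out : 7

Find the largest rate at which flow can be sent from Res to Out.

23

Augment Res→Out: bottleneck 8, flow now 8.
Augment Res→a→Out: bottleneck 3, flow now 11.
Augment Res→b→Out: bottleneck 2, flow now 13.
Augment Res→c→Out: bottleneck 8, flow now 21.
Augment Res→b→e→Out: bottleneck 2, flow now 23.
No augmenting path remains; maximum flow = 23.
In the residual graph, reachable from Res: {Res, b}.
Min-cut edges: Res→a (3), Res→c (8), Res→Out (8), b→e (2), b→Out (2); capacity 3 + 8 + 8 + 2 + 2 = 23.
This cut is saturated, so no flow can exceed 23.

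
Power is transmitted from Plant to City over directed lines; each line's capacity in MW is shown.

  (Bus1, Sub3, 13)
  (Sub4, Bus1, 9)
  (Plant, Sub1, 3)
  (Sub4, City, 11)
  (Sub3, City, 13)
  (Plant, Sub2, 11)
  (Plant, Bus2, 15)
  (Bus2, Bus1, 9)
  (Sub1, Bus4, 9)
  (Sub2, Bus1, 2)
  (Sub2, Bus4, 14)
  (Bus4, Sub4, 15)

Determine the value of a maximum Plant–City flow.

Augment Plant→Bus2→Bus1→Sub3→City: bottleneck 9, flow now 9.
Augment Plant→Sub1→Bus4→Sub4→City: bottleneck 3, flow now 12.
Augment Plant→Sub2→Bus4→Sub4→City: bottleneck 8, flow now 20.
Augment Plant→Sub2→Bus1→Sub3→City: bottleneck 2, flow now 22.
Augment Plant→Sub2→Bus4→Sub4→Bus1→Sub3→City: bottleneck 1, flow now 23.
No augmenting path remains; maximum flow = 23.
In the residual graph, reachable from Plant: {Plant, Bus2}.
Min-cut edges: Plant→Sub1 (3), Plant→Sub2 (11), Bus2→Bus1 (9); capacity 3 + 11 + 9 = 23.
This cut is saturated, so no flow can exceed 23.

23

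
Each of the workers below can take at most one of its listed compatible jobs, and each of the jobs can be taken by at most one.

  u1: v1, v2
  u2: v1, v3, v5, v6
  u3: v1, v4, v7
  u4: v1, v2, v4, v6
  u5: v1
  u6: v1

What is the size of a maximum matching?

5

Unit-capacity flow: source→left, listed edges, right→sink; max matching = max flow.
Augmenting path u1→v1 (+1); matched 1.
Augmenting path u2→v3 (+1); matched 2.
Augmenting path u3→v4 (+1); matched 3.
Augmenting path u4→v2 (+1); matched 4.
Augmenting path u5→v1→u1→v2→u4→v6 (+1); matched 5.
No augmenting path remains; maximum matching = 5.
König certificate: {u1, u2, u3, u4, v1} is a vertex cover of size 5 (every listed pair touches it), so no matching can be larger.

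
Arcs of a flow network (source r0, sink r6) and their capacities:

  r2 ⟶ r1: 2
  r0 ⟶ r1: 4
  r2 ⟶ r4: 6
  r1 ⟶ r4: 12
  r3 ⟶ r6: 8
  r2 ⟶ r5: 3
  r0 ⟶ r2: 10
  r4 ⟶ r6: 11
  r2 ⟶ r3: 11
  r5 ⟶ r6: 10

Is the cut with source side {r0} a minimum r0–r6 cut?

Given cut capacity: 4 + 10 = 14.
Augment r0→r1→r4→r6: bottleneck 4, flow now 4.
Augment r0→r2→r3→r6: bottleneck 8, flow now 12.
Augment r0→r2→r4→r6: bottleneck 2, flow now 14.
No augmenting path remains; maximum flow = 14.
Cut capacity 14 equals the max flow, so it is a minimum cut.

Yes — it is a minimum cut (capacity 14).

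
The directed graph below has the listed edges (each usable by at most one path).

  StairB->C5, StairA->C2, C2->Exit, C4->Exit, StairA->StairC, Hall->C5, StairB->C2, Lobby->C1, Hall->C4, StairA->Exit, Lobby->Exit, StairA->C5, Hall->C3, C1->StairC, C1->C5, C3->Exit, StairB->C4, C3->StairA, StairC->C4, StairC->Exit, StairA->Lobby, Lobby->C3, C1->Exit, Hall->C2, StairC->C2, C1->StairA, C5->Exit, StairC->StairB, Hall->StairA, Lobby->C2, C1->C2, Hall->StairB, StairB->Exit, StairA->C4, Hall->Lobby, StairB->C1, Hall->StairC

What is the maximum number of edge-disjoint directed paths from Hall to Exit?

Assign every edge capacity 1; by Menger, the answer equals the max flow.
Path Hall→StairA→Exit (+1); total 1.
Path Hall→StairC→Exit (+1); total 2.
Path Hall→StairB→Exit (+1); total 3.
Path Hall→C4→Exit (+1); total 4.
Path Hall→Lobby→Exit (+1); total 5.
Path Hall→C5→Exit (+1); total 6.
Path Hall→C3→Exit (+1); total 7.
Path Hall→C2→Exit (+1); total 8.
No residual Hall→Exit path; max flow = 8.
Certifying cut of size 8: {Hall→C2, Hall→C3, Hall→C4, Hall→C5, Hall→Lobby, Hall→StairA, Hall→StairB, Hall→StairC}.

8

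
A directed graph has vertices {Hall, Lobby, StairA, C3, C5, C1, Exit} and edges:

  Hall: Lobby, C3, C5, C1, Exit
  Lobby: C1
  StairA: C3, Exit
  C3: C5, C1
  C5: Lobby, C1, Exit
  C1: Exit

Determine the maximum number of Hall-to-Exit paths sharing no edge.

3

Assign every edge capacity 1; by Menger, the answer equals the max flow.
Path Hall→Exit (+1); total 1.
Path Hall→C5→Exit (+1); total 2.
Path Hall→C1→Exit (+1); total 3.
No residual Hall→Exit path; max flow = 3.
Certifying cut of size 3: {C1→Exit, C5→Exit, Hall→Exit}.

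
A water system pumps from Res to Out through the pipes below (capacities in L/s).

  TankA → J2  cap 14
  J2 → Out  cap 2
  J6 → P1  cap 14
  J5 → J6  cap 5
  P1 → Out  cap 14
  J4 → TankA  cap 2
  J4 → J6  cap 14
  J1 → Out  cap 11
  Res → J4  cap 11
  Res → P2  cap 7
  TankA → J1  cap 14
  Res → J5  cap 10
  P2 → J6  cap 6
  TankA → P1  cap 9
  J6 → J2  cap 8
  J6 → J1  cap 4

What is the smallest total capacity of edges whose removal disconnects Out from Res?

Augment Res→J5→J6→J1→Out: bottleneck 4, flow now 4.
Augment Res→J5→J6→P1→Out: bottleneck 1, flow now 5.
Augment Res→P2→J6→P1→Out: bottleneck 6, flow now 11.
Augment Res→J4→TankA→J1→Out: bottleneck 2, flow now 13.
Augment Res→J4→J6→P1→Out: bottleneck 7, flow now 20.
Augment Res→J4→J6→J2→Out: bottleneck 2, flow now 22.
No augmenting path remains; maximum flow = 22.
By max-flow min-cut, the minimum cut capacity equals the max flow.
In the residual graph, reachable from Res: {Res, J5, P2}.
Min-cut edges: Res→J4 (11), J5→J6 (5), P2→J6 (6); capacity 11 + 5 + 6 = 22.

22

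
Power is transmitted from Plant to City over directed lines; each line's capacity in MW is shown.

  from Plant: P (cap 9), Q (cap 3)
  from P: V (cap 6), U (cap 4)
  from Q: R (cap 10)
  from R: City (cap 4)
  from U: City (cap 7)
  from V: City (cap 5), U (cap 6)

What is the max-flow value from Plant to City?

12

Augment Plant→P→U→City: bottleneck 4, flow now 4.
Augment Plant→P→V→City: bottleneck 5, flow now 9.
Augment Plant→Q→R→City: bottleneck 3, flow now 12.
No augmenting path remains; maximum flow = 12.
In the residual graph, reachable from Plant: {Plant}.
Min-cut edges: Plant→P (9), Plant→Q (3); capacity 9 + 3 = 12.
This cut is saturated, so no flow can exceed 12.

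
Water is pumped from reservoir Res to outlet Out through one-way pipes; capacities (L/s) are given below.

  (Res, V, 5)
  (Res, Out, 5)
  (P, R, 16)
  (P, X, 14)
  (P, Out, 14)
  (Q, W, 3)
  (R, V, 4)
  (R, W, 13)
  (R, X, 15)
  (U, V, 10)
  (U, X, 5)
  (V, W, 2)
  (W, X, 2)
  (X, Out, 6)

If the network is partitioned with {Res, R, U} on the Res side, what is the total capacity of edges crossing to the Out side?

Edges leaving {Res, R, U}: Res→V (5), Res→Out (5), R→V (4), R→W (13), R→X (15), U→V (10), U→X (5).
Cut capacity = 5 + 5 + 4 + 13 + 15 + 10 + 5 = 57.

57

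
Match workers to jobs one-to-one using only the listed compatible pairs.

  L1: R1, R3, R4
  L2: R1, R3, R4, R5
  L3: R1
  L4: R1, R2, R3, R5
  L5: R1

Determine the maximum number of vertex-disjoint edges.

Unit-capacity flow: source→left, listed edges, right→sink; max matching = max flow.
Augmenting path L1→R1 (+1); matched 1.
Augmenting path L2→R3 (+1); matched 2.
Augmenting path L4→R2 (+1); matched 3.
Augmenting path L3→R1→L1→R4 (+1); matched 4.
No augmenting path remains; maximum matching = 4.
König certificate: {L1, L2, L4, R1} is a vertex cover of size 4 (every listed pair touches it), so no matching can be larger.

4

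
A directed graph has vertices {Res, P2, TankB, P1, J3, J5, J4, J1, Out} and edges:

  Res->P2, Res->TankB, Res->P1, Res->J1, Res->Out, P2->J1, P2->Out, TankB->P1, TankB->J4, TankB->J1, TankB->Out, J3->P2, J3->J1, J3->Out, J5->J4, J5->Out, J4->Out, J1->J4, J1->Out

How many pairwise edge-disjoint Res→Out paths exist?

Assign every edge capacity 1; by Menger, the answer equals the max flow.
Path Res→Out (+1); total 1.
Path Res→P2→Out (+1); total 2.
Path Res→TankB→Out (+1); total 3.
Path Res→J1→Out (+1); total 4.
No residual Res→Out path; max flow = 4.
Certifying cut of size 4: {Res→J1, Res→Out, Res→P2, Res→TankB}.

4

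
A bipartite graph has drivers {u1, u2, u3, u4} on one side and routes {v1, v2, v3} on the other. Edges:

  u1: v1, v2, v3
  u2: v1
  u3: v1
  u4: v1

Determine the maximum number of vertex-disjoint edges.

2

Unit-capacity flow: source→left, listed edges, right→sink; max matching = max flow.
Augmenting path u1→v1 (+1); matched 1.
Augmenting path u2→v1→u1→v2 (+1); matched 2.
No augmenting path remains; maximum matching = 2.
König certificate: {u1, v1} is a vertex cover of size 2 (every listed pair touches it), so no matching can be larger.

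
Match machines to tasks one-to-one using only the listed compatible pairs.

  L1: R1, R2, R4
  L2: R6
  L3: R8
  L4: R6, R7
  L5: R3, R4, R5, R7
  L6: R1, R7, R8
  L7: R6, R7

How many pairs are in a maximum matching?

Unit-capacity flow: source→left, listed edges, right→sink; max matching = max flow.
Augmenting path L1→R1 (+1); matched 1.
Augmenting path L2→R6 (+1); matched 2.
Augmenting path L3→R8 (+1); matched 3.
Augmenting path L4→R7 (+1); matched 4.
Augmenting path L5→R3 (+1); matched 5.
Augmenting path L6→R1→L1→R2 (+1); matched 6.
No augmenting path remains; maximum matching = 6.
König certificate: {L1, L3, L5, L6, R6, R7} is a vertex cover of size 6 (every listed pair touches it), so no matching can be larger.

6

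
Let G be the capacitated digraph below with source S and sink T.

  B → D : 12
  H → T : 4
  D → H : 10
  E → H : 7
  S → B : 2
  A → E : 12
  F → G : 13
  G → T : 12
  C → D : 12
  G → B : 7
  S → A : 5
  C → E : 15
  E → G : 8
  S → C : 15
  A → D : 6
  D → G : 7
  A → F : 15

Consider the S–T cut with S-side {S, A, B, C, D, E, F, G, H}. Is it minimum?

Yes — it is a minimum cut (capacity 16).

Given cut capacity: 12 + 4 = 16.
Augment S→A→D→G→T: bottleneck 5, flow now 5.
Augment S→B→D→G→T: bottleneck 2, flow now 7.
Augment S→C→D→H→T: bottleneck 4, flow now 11.
Augment S→C→E→G→T: bottleneck 5, flow now 16.
No augmenting path remains; maximum flow = 16.
Cut capacity 16 equals the max flow, so it is a minimum cut.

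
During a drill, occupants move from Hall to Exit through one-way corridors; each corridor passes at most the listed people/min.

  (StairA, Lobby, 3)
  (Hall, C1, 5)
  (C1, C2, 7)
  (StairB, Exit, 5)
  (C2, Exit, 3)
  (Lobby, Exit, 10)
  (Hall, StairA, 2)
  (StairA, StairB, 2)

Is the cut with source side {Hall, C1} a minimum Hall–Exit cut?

Given cut capacity: 2 + 7 = 9.
Augment Hall→StairA→Lobby→Exit: bottleneck 2, flow now 2.
Augment Hall→C1→C2→Exit: bottleneck 3, flow now 5.
No augmenting path remains; maximum flow = 5.
In the residual graph, reachable from Hall: {Hall, C1, C2}.
Min-cut edges: Hall→StairA (2), C2→Exit (3); capacity 2 + 3 = 5.
Cut capacity 9 exceeds the max flow 5, so it is not minimum.

No — its capacity is 9, but the minimum cut has capacity 5.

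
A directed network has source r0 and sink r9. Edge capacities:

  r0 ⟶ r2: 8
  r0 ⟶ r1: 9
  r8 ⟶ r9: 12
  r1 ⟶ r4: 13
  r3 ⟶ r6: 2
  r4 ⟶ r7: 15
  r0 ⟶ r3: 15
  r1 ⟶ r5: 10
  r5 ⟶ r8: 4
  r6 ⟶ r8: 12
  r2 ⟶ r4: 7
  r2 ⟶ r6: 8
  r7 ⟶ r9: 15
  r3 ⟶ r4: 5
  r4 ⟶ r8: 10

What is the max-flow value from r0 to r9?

24

Augment r0→r1→r4→r7→r9: bottleneck 9, flow now 9.
Augment r0→r2→r4→r7→r9: bottleneck 6, flow now 15.
Augment r0→r2→r4→r8→r9: bottleneck 1, flow now 16.
Augment r0→r2→r6→r8→r9: bottleneck 1, flow now 17.
Augment r0→r3→r4→r8→r9: bottleneck 5, flow now 22.
Augment r0→r3→r6→r8→r9: bottleneck 2, flow now 24.
No augmenting path remains; maximum flow = 24.
In the residual graph, reachable from r0: {r0, r3}.
Min-cut edges: r0→r1 (9), r0→r2 (8), r3→r4 (5), r3→r6 (2); capacity 9 + 8 + 5 + 2 = 24.
This cut is saturated, so no flow can exceed 24.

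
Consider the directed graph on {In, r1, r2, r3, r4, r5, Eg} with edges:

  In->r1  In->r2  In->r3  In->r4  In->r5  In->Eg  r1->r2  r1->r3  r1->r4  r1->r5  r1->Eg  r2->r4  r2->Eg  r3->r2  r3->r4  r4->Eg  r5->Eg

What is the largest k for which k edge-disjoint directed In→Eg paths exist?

Assign every edge capacity 1; by Menger, the answer equals the max flow.
Path In→Eg (+1); total 1.
Path In→r1→Eg (+1); total 2.
Path In→r2→Eg (+1); total 3.
Path In→r4→Eg (+1); total 4.
Path In→r5→Eg (+1); total 5.
No residual In→Eg path; max flow = 5.
Certifying cut of size 5: {In→Eg, In→r1, In→r5, r2→Eg, r4→Eg}.

5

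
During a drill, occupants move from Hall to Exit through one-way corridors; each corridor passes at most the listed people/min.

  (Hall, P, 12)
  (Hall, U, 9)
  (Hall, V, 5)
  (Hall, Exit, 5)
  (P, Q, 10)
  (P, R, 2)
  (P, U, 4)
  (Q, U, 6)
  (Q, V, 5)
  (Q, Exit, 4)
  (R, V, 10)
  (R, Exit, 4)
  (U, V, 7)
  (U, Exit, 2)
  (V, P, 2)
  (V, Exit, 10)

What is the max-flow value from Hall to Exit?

23

Augment Hall→Exit: bottleneck 5, flow now 5.
Augment Hall→U→Exit: bottleneck 2, flow now 7.
Augment Hall→V→Exit: bottleneck 5, flow now 12.
Augment Hall→P→Q→Exit: bottleneck 4, flow now 16.
Augment Hall→P→R→Exit: bottleneck 2, flow now 18.
Augment Hall→U→V→Exit: bottleneck 5, flow now 23.
No augmenting path remains; maximum flow = 23.
In the residual graph, reachable from Hall: {Hall, P, Q, U, V}.
Min-cut edges: Hall→Exit (5), P→R (2), Q→Exit (4), U→Exit (2), V→Exit (10); capacity 5 + 2 + 4 + 2 + 10 = 23.
This cut is saturated, so no flow can exceed 23.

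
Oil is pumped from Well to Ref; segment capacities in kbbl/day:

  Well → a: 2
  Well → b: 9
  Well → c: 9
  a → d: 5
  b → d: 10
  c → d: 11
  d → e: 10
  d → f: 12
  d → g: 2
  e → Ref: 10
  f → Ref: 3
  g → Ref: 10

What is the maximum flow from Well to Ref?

Augment Well→a→d→e→Ref: bottleneck 2, flow now 2.
Augment Well→b→d→e→Ref: bottleneck 8, flow now 10.
Augment Well→b→d→f→Ref: bottleneck 1, flow now 11.
Augment Well→c→d→f→Ref: bottleneck 2, flow now 13.
Augment Well→c→d→g→Ref: bottleneck 2, flow now 15.
No augmenting path remains; maximum flow = 15.
In the residual graph, reachable from Well: {Well, a, b, c, d, f}.
Min-cut edges: d→e (10), d→g (2), f→Ref (3); capacity 10 + 2 + 3 = 15.
This cut is saturated, so no flow can exceed 15.

15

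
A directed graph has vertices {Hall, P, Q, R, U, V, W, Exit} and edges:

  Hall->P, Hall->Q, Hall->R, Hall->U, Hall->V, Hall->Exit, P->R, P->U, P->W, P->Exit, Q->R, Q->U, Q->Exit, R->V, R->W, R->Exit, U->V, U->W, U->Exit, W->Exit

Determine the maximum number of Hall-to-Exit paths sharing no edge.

Assign every edge capacity 1; by Menger, the answer equals the max flow.
Path Hall→Exit (+1); total 1.
Path Hall→P→Exit (+1); total 2.
Path Hall→Q→Exit (+1); total 3.
Path Hall→R→Exit (+1); total 4.
Path Hall→U→Exit (+1); total 5.
No residual Hall→Exit path; max flow = 5.
Certifying cut of size 5: {Hall→Exit, Hall→P, Hall→Q, Hall→R, Hall→U}.

5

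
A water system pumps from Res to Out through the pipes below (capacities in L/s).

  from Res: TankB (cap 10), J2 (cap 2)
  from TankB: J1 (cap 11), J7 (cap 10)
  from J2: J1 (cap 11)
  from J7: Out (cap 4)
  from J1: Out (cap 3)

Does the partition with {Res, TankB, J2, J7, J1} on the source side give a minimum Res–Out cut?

Yes — it is a minimum cut (capacity 7).

Given cut capacity: 4 + 3 = 7.
Augment Res→TankB→J7→Out: bottleneck 4, flow now 4.
Augment Res→TankB→J1→Out: bottleneck 3, flow now 7.
No augmenting path remains; maximum flow = 7.
Cut capacity 7 equals the max flow, so it is a minimum cut.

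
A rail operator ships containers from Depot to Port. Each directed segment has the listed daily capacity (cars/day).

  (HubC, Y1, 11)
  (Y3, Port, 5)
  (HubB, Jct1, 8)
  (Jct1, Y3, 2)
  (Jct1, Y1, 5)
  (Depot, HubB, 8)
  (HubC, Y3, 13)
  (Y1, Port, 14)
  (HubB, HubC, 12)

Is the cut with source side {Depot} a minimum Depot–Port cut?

Given cut capacity: 8 = 8.
Augment Depot→HubB→Jct1→Y1→Port: bottleneck 5, flow now 5.
Augment Depot→HubB→Jct1→Y3→Port: bottleneck 2, flow now 7.
Augment Depot→HubB→HubC→Y1→Port: bottleneck 1, flow now 8.
No augmenting path remains; maximum flow = 8.
Cut capacity 8 equals the max flow, so it is a minimum cut.

Yes — it is a minimum cut (capacity 8).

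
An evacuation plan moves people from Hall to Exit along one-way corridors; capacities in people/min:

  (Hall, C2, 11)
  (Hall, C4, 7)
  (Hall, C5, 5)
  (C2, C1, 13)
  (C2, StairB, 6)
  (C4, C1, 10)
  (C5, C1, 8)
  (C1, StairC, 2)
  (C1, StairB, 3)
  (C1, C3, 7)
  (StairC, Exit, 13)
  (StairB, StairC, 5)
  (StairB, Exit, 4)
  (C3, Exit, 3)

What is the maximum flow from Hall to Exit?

14

Augment Hall→C2→StairB→Exit: bottleneck 4, flow now 4.
Augment Hall→C2→C1→StairC→Exit: bottleneck 2, flow now 6.
Augment Hall→C2→C1→C3→Exit: bottleneck 3, flow now 9.
Augment Hall→C2→StairB→StairC→Exit: bottleneck 2, flow now 11.
Augment Hall→C4→C1→StairB→StairC→Exit: bottleneck 3, flow now 14.
No augmenting path remains; maximum flow = 14.
In the residual graph, reachable from Hall: {Hall, C2, C4, C5, C1, C3}.
Min-cut edges: C2→StairB (6), C1→StairC (2), C1→StairB (3), C3→Exit (3); capacity 6 + 2 + 3 + 3 = 14.
This cut is saturated, so no flow can exceed 14.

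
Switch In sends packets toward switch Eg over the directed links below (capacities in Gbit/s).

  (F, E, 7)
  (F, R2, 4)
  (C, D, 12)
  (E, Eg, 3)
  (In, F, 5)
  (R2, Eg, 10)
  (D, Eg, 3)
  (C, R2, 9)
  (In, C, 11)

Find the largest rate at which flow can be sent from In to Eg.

Augment In→C→D→Eg: bottleneck 3, flow now 3.
Augment In→C→R2→Eg: bottleneck 8, flow now 11.
Augment In→F→E→Eg: bottleneck 3, flow now 14.
Augment In→F→R2→Eg: bottleneck 2, flow now 16.
No augmenting path remains; maximum flow = 16.
In the residual graph, reachable from In: {In}.
Min-cut edges: In→C (11), In→F (5); capacity 11 + 5 = 16.
This cut is saturated, so no flow can exceed 16.

16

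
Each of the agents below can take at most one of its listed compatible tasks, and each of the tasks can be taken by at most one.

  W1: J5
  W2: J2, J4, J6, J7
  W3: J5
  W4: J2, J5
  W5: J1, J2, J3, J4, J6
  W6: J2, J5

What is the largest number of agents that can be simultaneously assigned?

Unit-capacity flow: source→left, listed edges, right→sink; max matching = max flow.
Augmenting path W1→J5 (+1); matched 1.
Augmenting path W2→J2 (+1); matched 2.
Augmenting path W5→J1 (+1); matched 3.
Augmenting path W4→J2→W2→J4 (+1); matched 4.
No augmenting path remains; maximum matching = 4.
König certificate: {W2, W5, J2, J5} is a vertex cover of size 4 (every listed pair touches it), so no matching can be larger.

4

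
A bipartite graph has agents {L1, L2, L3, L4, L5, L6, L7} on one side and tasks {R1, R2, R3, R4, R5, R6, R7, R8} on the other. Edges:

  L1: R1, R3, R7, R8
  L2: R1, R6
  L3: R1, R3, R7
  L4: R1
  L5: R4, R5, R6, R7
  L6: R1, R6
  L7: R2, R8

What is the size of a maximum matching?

6

Unit-capacity flow: source→left, listed edges, right→sink; max matching = max flow.
Augmenting path L1→R1 (+1); matched 1.
Augmenting path L2→R6 (+1); matched 2.
Augmenting path L3→R3 (+1); matched 3.
Augmenting path L5→R4 (+1); matched 4.
Augmenting path L7→R2 (+1); matched 5.
Augmenting path L4→R1→L1→R7 (+1); matched 6.
No augmenting path remains; maximum matching = 6.
König certificate: {L1, L3, L5, L7, R1, R6} is a vertex cover of size 6 (every listed pair touches it), so no matching can be larger.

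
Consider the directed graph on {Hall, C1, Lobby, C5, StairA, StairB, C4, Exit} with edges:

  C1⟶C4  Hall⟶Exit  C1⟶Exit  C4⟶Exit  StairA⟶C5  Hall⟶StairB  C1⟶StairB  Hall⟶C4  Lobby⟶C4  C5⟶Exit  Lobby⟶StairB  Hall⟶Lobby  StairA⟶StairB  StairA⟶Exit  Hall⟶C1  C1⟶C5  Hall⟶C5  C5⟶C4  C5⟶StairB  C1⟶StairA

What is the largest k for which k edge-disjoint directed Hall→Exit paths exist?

4

Assign every edge capacity 1; by Menger, the answer equals the max flow.
Path Hall→Exit (+1); total 1.
Path Hall→C1→Exit (+1); total 2.
Path Hall→C5→Exit (+1); total 3.
Path Hall→C4→Exit (+1); total 4.
No residual Hall→Exit path; max flow = 4.
Certifying cut of size 4: {C4→Exit, Hall→C1, Hall→C5, Hall→Exit}.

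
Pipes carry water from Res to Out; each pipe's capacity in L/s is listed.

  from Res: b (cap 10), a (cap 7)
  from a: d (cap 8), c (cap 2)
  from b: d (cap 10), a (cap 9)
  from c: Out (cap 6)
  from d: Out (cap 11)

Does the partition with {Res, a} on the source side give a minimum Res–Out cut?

Given cut capacity: 10 + 2 + 8 = 20.
Augment Res→a→c→Out: bottleneck 2, flow now 2.
Augment Res→a→d→Out: bottleneck 5, flow now 7.
Augment Res→b→d→Out: bottleneck 6, flow now 13.
No augmenting path remains; maximum flow = 13.
In the residual graph, reachable from Res: {Res, a, b, d}.
Min-cut edges: a→c (2), d→Out (11); capacity 2 + 11 = 13.
Cut capacity 20 exceeds the max flow 13, so it is not minimum.

No — its capacity is 20, but the minimum cut has capacity 13.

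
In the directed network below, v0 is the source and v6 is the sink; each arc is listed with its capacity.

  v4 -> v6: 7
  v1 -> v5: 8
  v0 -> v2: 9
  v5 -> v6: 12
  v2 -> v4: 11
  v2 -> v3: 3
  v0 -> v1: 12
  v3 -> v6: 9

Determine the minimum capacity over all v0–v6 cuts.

17

Augment v0→v1→v5→v6: bottleneck 8, flow now 8.
Augment v0→v2→v3→v6: bottleneck 3, flow now 11.
Augment v0→v2→v4→v6: bottleneck 6, flow now 17.
No augmenting path remains; maximum flow = 17.
By max-flow min-cut, the minimum cut capacity equals the max flow.
In the residual graph, reachable from v0: {v0, v1}.
Min-cut edges: v0→v2 (9), v1→v5 (8); capacity 9 + 8 = 17.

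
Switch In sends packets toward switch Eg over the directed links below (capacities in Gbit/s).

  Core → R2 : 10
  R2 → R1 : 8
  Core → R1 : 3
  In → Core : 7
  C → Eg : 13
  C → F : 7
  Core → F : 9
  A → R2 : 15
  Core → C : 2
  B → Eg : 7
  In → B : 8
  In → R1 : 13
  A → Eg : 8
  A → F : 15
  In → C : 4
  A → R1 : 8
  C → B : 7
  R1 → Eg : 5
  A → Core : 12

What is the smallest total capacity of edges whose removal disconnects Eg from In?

Augment In→C→Eg: bottleneck 4, flow now 4.
Augment In→B→Eg: bottleneck 7, flow now 11.
Augment In→R1→Eg: bottleneck 5, flow now 16.
Augment In→Core→C→Eg: bottleneck 2, flow now 18.
No augmenting path remains; maximum flow = 18.
By max-flow min-cut, the minimum cut capacity equals the max flow.
In the residual graph, reachable from In: {In, Core, R2, B, F, R1}.
Min-cut edges: In→C (4), Core→C (2), B→Eg (7), R1→Eg (5); capacity 4 + 2 + 7 + 5 = 18.

18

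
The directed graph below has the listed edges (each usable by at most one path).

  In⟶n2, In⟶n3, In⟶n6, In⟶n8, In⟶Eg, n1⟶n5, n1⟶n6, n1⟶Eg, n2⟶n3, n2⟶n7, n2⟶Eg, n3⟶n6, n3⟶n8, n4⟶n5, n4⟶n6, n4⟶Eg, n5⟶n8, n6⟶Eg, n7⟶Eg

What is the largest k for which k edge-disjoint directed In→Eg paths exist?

Assign every edge capacity 1; by Menger, the answer equals the max flow.
Path In→Eg (+1); total 1.
Path In→n2→Eg (+1); total 2.
Path In→n6→Eg (+1); total 3.
No residual In→Eg path; max flow = 3.
Certifying cut of size 3: {In→Eg, In→n2, n6→Eg}.

3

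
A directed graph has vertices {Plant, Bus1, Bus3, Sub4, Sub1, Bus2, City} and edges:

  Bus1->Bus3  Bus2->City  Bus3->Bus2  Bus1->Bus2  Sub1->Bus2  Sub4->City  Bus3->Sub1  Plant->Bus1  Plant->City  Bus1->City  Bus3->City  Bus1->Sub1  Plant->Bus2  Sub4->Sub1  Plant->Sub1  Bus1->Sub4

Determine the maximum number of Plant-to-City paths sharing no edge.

Assign every edge capacity 1; by Menger, the answer equals the max flow.
Path Plant→City (+1); total 1.
Path Plant→Bus1→City (+1); total 2.
Path Plant→Bus2→City (+1); total 3.
No residual Plant→City path; max flow = 3.
Certifying cut of size 3: {Bus2→City, Plant→Bus1, Plant→City}.

3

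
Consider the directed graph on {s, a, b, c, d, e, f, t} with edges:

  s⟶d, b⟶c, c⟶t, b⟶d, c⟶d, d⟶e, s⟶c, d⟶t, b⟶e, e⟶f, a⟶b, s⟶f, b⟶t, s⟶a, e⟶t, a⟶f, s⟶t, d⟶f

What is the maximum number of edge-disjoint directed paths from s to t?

4

Assign every edge capacity 1; by Menger, the answer equals the max flow.
Path s→t (+1); total 1.
Path s→c→t (+1); total 2.
Path s→d→t (+1); total 3.
Path s→a→b→t (+1); total 4.
No residual s→t path; max flow = 4.
Certifying cut of size 4: {s→a, s→c, s→d, s→t}.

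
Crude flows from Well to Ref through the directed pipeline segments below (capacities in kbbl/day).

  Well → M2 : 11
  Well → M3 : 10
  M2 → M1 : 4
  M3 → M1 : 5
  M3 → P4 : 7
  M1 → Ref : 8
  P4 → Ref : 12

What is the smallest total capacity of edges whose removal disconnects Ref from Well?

14

Augment Well→M2→M1→Ref: bottleneck 4, flow now 4.
Augment Well→M3→M1→Ref: bottleneck 4, flow now 8.
Augment Well→M3→P4→Ref: bottleneck 6, flow now 14.
No augmenting path remains; maximum flow = 14.
By max-flow min-cut, the minimum cut capacity equals the max flow.
In the residual graph, reachable from Well: {Well, M2}.
Min-cut edges: Well→M3 (10), M2→M1 (4); capacity 10 + 4 = 14.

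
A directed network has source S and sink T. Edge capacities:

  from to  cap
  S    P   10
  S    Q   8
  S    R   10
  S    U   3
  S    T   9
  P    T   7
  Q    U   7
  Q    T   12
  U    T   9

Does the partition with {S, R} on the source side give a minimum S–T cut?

No — its capacity is 30, but the minimum cut has capacity 27.

Given cut capacity: 10 + 8 + 3 + 9 = 30.
Augment S→T: bottleneck 9, flow now 9.
Augment S→P→T: bottleneck 7, flow now 16.
Augment S→Q→T: bottleneck 8, flow now 24.
Augment S→U→T: bottleneck 3, flow now 27.
No augmenting path remains; maximum flow = 27.
In the residual graph, reachable from S: {S, P, R}.
Min-cut edges: S→Q (8), S→U (3), S→T (9), P→T (7); capacity 8 + 3 + 9 + 7 = 27.
Cut capacity 30 exceeds the max flow 27, so it is not minimum.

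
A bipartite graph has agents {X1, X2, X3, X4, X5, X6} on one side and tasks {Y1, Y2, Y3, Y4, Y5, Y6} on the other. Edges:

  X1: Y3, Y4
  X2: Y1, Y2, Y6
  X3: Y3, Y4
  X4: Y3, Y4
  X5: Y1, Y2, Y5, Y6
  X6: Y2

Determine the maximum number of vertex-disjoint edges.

5

Unit-capacity flow: source→left, listed edges, right→sink; max matching = max flow.
Augmenting path X1→Y3 (+1); matched 1.
Augmenting path X2→Y1 (+1); matched 2.
Augmenting path X3→Y4 (+1); matched 3.
Augmenting path X5→Y2 (+1); matched 4.
Augmenting path X6→Y2→X5→Y5 (+1); matched 5.
No augmenting path remains; maximum matching = 5.
König certificate: {X2, X5, X6, Y3, Y4} is a vertex cover of size 5 (every listed pair touches it), so no matching can be larger.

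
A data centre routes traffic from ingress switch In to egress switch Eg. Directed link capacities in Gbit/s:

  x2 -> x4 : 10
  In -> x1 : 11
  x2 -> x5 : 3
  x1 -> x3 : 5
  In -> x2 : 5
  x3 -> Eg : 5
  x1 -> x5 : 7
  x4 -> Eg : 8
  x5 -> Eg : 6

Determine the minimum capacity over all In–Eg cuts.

16

Augment In→x1→x3→Eg: bottleneck 5, flow now 5.
Augment In→x1→x5→Eg: bottleneck 6, flow now 11.
Augment In→x2→x4→Eg: bottleneck 5, flow now 16.
No augmenting path remains; maximum flow = 16.
By max-flow min-cut, the minimum cut capacity equals the max flow.
In the residual graph, reachable from In: {In}.
Min-cut edges: In→x1 (11), In→x2 (5); capacity 11 + 5 = 16.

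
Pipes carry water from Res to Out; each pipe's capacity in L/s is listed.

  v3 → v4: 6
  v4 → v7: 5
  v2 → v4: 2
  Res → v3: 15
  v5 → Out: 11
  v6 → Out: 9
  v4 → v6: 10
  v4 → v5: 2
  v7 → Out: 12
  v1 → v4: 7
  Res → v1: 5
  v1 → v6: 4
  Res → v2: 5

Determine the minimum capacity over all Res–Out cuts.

13

Augment Res→v1→v6→Out: bottleneck 4, flow now 4.
Augment Res→v1→v4→v5→Out: bottleneck 1, flow now 5.
Augment Res→v2→v4→v5→Out: bottleneck 1, flow now 6.
Augment Res→v2→v4→v6→Out: bottleneck 1, flow now 7.
Augment Res→v3→v4→v6→Out: bottleneck 4, flow now 11.
Augment Res→v3→v4→v7→Out: bottleneck 2, flow now 13.
No augmenting path remains; maximum flow = 13.
By max-flow min-cut, the minimum cut capacity equals the max flow.
In the residual graph, reachable from Res: {Res, v2, v3}.
Min-cut edges: Res→v1 (5), v2→v4 (2), v3→v4 (6); capacity 5 + 2 + 6 = 13.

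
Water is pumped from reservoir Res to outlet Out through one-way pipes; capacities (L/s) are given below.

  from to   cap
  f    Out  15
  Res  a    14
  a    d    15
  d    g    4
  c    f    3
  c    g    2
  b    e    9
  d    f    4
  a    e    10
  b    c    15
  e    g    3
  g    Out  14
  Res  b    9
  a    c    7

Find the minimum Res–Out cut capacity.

Augment Res→a→c→f→Out: bottleneck 3, flow now 3.
Augment Res→a→c→g→Out: bottleneck 2, flow now 5.
Augment Res→a→d→f→Out: bottleneck 4, flow now 9.
Augment Res→a→d→g→Out: bottleneck 4, flow now 13.
Augment Res→a→e→g→Out: bottleneck 1, flow now 14.
Augment Res→b→e→g→Out: bottleneck 2, flow now 16.
No augmenting path remains; maximum flow = 16.
By max-flow min-cut, the minimum cut capacity equals the max flow.
In the residual graph, reachable from Res: {Res, a, b, c, d, e}.
Min-cut edges: c→f (3), c→g (2), d→f (4), d→g (4), e→g (3); capacity 3 + 2 + 4 + 4 + 3 = 16.

16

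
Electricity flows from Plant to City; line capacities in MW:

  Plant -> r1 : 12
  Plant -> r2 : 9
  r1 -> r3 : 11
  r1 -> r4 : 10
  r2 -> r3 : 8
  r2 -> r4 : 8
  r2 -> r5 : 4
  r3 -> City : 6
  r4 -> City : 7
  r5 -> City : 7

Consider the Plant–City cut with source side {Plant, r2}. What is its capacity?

Edges leaving {Plant, r2}: Plant→r1 (12), r2→r3 (8), r2→r4 (8), r2→r5 (4).
Cut capacity = 12 + 8 + 8 + 4 = 32.

32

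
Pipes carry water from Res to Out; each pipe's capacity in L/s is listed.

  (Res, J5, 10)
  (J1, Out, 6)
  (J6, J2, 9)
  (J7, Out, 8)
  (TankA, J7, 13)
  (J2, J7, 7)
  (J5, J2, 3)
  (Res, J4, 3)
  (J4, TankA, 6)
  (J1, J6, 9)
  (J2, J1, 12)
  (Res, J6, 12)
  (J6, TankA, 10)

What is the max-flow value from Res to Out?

Augment Res→J4→TankA→J7→Out: bottleneck 3, flow now 3.
Augment Res→J5→J2→J1→Out: bottleneck 3, flow now 6.
Augment Res→J6→J2→J1→Out: bottleneck 3, flow now 9.
Augment Res→J6→J2→J7→Out: bottleneck 5, flow now 14.
No augmenting path remains; maximum flow = 14.
In the residual graph, reachable from Res: {Res, J4, J5, J6, J2, TankA, J1, J7}.
Min-cut edges: J1→Out (6), J7→Out (8); capacity 6 + 8 = 14.
This cut is saturated, so no flow can exceed 14.

14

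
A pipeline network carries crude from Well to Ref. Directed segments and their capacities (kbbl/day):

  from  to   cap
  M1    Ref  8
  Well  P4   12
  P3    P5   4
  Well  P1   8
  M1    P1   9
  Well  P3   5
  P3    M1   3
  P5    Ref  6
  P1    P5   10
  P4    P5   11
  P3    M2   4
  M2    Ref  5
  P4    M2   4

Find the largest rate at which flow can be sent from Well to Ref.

Augment Well→P1→P5→Ref: bottleneck 6, flow now 6.
Augment Well→P3→M2→Ref: bottleneck 4, flow now 10.
Augment Well→P3→M1→Ref: bottleneck 1, flow now 11.
Augment Well→P4→M2→Ref: bottleneck 1, flow now 12.
Augment Well→P4→M2→P3→M1→Ref: bottleneck 2, flow now 14. (uses reverse residual edge)
No augmenting path remains; maximum flow = 14.
In the residual graph, reachable from Well: {Well, P1, P3, P4, P5, M2}.
Min-cut edges: P3→M1 (3), P5→Ref (6), M2→Ref (5); capacity 3 + 6 + 5 = 14.
This cut is saturated, so no flow can exceed 14.

14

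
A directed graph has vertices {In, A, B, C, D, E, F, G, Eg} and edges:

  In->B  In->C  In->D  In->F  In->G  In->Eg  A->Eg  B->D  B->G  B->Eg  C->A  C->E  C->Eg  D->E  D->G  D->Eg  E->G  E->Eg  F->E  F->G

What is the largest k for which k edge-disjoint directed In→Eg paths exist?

Assign every edge capacity 1; by Menger, the answer equals the max flow.
Path In→Eg (+1); total 1.
Path In→B→Eg (+1); total 2.
Path In→C→Eg (+1); total 3.
Path In→D→Eg (+1); total 4.
Path In→F→E→Eg (+1); total 5.
No residual In→Eg path; max flow = 5.
Certifying cut of size 5: {In→B, In→C, In→D, In→Eg, In→F}.

5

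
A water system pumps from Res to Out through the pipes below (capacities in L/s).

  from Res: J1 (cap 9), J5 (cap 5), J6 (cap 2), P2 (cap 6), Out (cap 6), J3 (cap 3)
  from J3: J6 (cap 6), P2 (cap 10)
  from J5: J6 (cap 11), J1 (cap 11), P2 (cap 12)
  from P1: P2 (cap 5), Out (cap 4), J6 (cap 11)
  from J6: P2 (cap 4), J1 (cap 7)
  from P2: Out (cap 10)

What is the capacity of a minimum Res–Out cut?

Augment Res→Out: bottleneck 6, flow now 6.
Augment Res→P2→Out: bottleneck 6, flow now 12.
Augment Res→J3→P2→Out: bottleneck 3, flow now 15.
Augment Res→J5→P2→Out: bottleneck 1, flow now 16.
No augmenting path remains; maximum flow = 16.
By max-flow min-cut, the minimum cut capacity equals the max flow.
In the residual graph, reachable from Res: {Res, J3, J5, J6, P2, J1}.
Min-cut edges: Res→Out (6), P2→Out (10); capacity 6 + 10 = 16.

16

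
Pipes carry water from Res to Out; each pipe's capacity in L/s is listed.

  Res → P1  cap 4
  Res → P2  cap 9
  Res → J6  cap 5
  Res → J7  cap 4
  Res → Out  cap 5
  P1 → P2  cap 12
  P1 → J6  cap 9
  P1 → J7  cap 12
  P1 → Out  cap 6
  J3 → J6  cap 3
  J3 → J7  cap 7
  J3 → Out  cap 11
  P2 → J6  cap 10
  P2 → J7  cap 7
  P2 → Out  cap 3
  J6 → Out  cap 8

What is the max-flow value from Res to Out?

Augment Res→Out: bottleneck 5, flow now 5.
Augment Res→P1→Out: bottleneck 4, flow now 9.
Augment Res→P2→Out: bottleneck 3, flow now 12.
Augment Res→J6→Out: bottleneck 5, flow now 17.
Augment Res→P2→J6→Out: bottleneck 3, flow now 20.
No augmenting path remains; maximum flow = 20.
In the residual graph, reachable from Res: {Res, P2, J6, J7}.
Min-cut edges: Res→P1 (4), Res→Out (5), P2→Out (3), J6→Out (8); capacity 4 + 5 + 3 + 8 = 20.
This cut is saturated, so no flow can exceed 20.

20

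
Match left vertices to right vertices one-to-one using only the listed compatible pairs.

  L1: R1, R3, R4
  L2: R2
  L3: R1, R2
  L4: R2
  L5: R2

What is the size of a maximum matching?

Unit-capacity flow: source→left, listed edges, right→sink; max matching = max flow.
Augmenting path L1→R1 (+1); matched 1.
Augmenting path L2→R2 (+1); matched 2.
Augmenting path L3→R1→L1→R3 (+1); matched 3.
No augmenting path remains; maximum matching = 3.
König certificate: {L1, L3, R2} is a vertex cover of size 3 (every listed pair touches it), so no matching can be larger.

3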